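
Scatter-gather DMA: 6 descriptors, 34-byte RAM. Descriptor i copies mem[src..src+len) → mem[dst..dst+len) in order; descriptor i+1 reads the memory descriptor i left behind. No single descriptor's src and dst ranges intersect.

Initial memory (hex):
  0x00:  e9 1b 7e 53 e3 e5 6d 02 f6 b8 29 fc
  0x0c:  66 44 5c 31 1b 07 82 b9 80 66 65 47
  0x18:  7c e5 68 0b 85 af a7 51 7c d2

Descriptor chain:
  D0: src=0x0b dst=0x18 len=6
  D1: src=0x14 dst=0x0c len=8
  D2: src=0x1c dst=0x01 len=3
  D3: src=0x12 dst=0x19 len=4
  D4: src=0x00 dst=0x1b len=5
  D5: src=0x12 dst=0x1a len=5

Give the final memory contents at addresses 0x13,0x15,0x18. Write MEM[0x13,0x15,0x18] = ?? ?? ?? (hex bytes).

D0: mem[0x18..0x1d] <- [fc 66 44 5c 31 1b]
D1: mem[0x0c..0x13] <- [80 66 65 47 fc 66 44 5c]
D2: mem[0x01..0x03] <- [31 1b a7]
D3: mem[0x19..0x1c] <- [44 5c 80 66]
D4: mem[0x1b..0x1f] <- [e9 31 1b a7 e3]
D5: mem[0x1a..0x1e] <- [44 5c 80 66 65]
query mem[0x13]=0x5c, mem[0x15]=0x66, mem[0x18]=0xfc

MEM[0x13,0x15,0x18] = 5c 66 fc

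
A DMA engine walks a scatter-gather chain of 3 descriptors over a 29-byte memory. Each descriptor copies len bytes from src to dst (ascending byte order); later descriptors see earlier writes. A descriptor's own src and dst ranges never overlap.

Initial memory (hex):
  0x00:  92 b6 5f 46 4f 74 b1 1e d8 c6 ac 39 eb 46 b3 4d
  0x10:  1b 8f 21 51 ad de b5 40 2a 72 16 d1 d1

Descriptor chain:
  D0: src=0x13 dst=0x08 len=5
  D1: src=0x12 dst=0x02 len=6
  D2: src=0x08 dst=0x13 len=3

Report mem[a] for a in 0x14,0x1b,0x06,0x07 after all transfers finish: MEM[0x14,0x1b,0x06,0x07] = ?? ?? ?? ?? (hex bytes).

#0 dst[0x08+5] := {0x51,0xad,0xde,0xb5,0x40}
#1 dst[0x02+6] := {0x21,0x51,0xad,0xde,0xb5,0x40}
#2 dst[0x13+3] := {0x51,0xad,0xde}
query mem[0x14]=0xad, mem[0x1b]=0xd1, mem[0x06]=0xb5, mem[0x07]=0x40

MEM[0x14,0x1b,0x06,0x07] = ad d1 b5 40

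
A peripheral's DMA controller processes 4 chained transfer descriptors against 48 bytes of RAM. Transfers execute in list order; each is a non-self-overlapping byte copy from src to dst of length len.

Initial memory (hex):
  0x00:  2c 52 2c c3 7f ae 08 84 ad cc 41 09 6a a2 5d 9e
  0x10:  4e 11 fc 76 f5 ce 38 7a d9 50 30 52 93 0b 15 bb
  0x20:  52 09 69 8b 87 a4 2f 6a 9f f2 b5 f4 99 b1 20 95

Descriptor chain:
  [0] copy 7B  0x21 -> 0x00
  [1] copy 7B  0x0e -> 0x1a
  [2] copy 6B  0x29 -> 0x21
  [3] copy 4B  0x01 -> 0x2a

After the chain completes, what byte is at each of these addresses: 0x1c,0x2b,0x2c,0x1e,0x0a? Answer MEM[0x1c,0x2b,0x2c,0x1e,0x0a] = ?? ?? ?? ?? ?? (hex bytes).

MEM[0x1c,0x2b,0x2c,0x1e,0x0a] = 4e 8b 87 fc 41

[0] 0x21->0x00 len=7 : 09 69 8b 87 a4 2f 6a
[1] 0x0e->0x1a len=7 : 5d 9e 4e 11 fc 76 f5
[2] 0x29->0x21 len=6 : f2 b5 f4 99 b1 20
[3] 0x01->0x2a len=4 : 69 8b 87 a4
query mem[0x1c]=0x4e, mem[0x2b]=0x8b, mem[0x2c]=0x87, mem[0x1e]=0xfc, mem[0x0a]=0x41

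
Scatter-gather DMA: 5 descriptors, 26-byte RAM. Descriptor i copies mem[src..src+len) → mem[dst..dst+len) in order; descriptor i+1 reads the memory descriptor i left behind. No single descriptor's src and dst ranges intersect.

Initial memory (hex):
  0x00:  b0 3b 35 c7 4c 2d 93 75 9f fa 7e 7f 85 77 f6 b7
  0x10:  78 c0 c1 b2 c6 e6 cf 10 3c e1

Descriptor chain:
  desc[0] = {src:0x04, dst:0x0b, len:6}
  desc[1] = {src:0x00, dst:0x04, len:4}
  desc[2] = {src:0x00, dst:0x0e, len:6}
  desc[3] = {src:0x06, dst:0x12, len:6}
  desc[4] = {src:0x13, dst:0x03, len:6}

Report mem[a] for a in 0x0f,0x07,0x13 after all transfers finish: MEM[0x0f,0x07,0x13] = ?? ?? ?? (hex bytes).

D0: mem[0x0b..0x10] <- [4c 2d 93 75 9f fa]
D1: mem[0x04..0x07] <- [b0 3b 35 c7]
D2: mem[0x0e..0x13] <- [b0 3b 35 c7 b0 3b]
D3: mem[0x12..0x17] <- [35 c7 9f fa 7e 4c]
D4: mem[0x03..0x08] <- [c7 9f fa 7e 4c 3c]
query mem[0x0f]=0x3b, mem[0x07]=0x4c, mem[0x13]=0xc7

MEM[0x0f,0x07,0x13] = 3b 4c c7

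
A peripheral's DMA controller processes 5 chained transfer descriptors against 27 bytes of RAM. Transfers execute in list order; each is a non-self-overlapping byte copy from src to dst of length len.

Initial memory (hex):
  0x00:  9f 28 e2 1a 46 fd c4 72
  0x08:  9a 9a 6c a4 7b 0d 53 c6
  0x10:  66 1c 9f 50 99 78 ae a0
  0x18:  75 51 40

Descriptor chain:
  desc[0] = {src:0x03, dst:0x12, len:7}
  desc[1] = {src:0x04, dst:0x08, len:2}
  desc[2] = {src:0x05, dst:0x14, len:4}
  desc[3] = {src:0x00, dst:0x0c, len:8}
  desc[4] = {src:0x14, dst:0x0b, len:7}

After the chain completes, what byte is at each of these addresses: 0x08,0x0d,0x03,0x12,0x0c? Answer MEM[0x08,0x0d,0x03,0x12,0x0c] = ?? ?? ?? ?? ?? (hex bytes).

D0: mem[0x12..0x18] <- [1a 46 fd c4 72 9a 9a]
D1: mem[0x08..0x09] <- [46 fd]
D2: mem[0x14..0x17] <- [fd c4 72 46]
D3: mem[0x0c..0x13] <- [9f 28 e2 1a 46 fd c4 72]
D4: mem[0x0b..0x11] <- [fd c4 72 46 9a 51 40]
query mem[0x08]=0x46, mem[0x0d]=0x72, mem[0x03]=0x1a, mem[0x12]=0xc4, mem[0x0c]=0xc4

MEM[0x08,0x0d,0x03,0x12,0x0c] = 46 72 1a c4 c4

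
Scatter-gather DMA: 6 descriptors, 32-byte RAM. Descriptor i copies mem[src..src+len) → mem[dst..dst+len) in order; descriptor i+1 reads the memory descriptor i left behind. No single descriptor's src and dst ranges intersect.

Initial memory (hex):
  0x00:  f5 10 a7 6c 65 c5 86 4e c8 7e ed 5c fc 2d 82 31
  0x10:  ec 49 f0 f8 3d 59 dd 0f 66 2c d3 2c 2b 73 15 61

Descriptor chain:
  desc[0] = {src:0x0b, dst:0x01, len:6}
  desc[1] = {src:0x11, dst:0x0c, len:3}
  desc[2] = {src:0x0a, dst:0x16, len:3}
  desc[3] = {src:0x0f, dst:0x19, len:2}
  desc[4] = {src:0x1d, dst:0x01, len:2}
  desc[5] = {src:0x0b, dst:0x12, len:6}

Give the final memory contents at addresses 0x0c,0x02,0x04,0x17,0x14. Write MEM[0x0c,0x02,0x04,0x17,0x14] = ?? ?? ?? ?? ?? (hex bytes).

[0] 0x0b->0x01 len=6 : 5c fc 2d 82 31 ec
[1] 0x11->0x0c len=3 : 49 f0 f8
[2] 0x0a->0x16 len=3 : ed 5c 49
[3] 0x0f->0x19 len=2 : 31 ec
[4] 0x1d->0x01 len=2 : 73 15
[5] 0x0b->0x12 len=6 : 5c 49 f0 f8 31 ec
query mem[0x0c]=0x49, mem[0x02]=0x15, mem[0x04]=0x82, mem[0x17]=0xec, mem[0x14]=0xf0

MEM[0x0c,0x02,0x04,0x17,0x14] = 49 15 82 ec f0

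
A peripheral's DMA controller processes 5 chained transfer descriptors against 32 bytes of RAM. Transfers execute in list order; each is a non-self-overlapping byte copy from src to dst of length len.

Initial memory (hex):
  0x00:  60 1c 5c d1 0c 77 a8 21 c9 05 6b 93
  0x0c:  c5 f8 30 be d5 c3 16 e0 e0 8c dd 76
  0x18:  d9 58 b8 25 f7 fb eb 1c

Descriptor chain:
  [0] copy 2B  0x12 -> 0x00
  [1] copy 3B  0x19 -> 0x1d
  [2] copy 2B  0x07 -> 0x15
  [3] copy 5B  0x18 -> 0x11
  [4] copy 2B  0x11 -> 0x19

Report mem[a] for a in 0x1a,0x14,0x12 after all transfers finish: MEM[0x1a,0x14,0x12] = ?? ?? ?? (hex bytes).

MEM[0x1a,0x14,0x12] = 58 25 58

#0 dst[0x00+2] := {0x16,0xe0}
#1 dst[0x1d+3] := {0x58,0xb8,0x25}
#2 dst[0x15+2] := {0x21,0xc9}
#3 dst[0x11+5] := {0xd9,0x58,0xb8,0x25,0xf7}
#4 dst[0x19+2] := {0xd9,0x58}
query mem[0x1a]=0x58, mem[0x14]=0x25, mem[0x12]=0x58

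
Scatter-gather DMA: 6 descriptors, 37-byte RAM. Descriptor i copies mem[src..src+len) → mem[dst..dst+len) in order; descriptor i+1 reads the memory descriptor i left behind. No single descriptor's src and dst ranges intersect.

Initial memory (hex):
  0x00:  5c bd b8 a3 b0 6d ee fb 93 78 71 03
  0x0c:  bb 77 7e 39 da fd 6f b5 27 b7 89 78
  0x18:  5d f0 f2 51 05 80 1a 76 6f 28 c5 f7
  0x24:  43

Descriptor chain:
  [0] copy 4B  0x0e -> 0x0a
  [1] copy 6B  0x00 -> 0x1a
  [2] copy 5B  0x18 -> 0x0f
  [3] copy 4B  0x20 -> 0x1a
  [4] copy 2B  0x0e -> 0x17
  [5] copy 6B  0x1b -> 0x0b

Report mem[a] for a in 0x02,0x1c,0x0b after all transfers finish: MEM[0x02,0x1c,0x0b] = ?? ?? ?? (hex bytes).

MEM[0x02,0x1c,0x0b] = b8 c5 28

#0 dst[0x0a+4] := {0x7e,0x39,0xda,0xfd}
#1 dst[0x1a+6] := {0x5c,0xbd,0xb8,0xa3,0xb0,0x6d}
#2 dst[0x0f+5] := {0x5d,0xf0,0x5c,0xbd,0xb8}
#3 dst[0x1a+4] := {0x6f,0x28,0xc5,0xf7}
#4 dst[0x17+2] := {0x7e,0x5d}
#5 dst[0x0b+6] := {0x28,0xc5,0xf7,0xb0,0x6d,0x6f}
query mem[0x02]=0xb8, mem[0x1c]=0xc5, mem[0x0b]=0x28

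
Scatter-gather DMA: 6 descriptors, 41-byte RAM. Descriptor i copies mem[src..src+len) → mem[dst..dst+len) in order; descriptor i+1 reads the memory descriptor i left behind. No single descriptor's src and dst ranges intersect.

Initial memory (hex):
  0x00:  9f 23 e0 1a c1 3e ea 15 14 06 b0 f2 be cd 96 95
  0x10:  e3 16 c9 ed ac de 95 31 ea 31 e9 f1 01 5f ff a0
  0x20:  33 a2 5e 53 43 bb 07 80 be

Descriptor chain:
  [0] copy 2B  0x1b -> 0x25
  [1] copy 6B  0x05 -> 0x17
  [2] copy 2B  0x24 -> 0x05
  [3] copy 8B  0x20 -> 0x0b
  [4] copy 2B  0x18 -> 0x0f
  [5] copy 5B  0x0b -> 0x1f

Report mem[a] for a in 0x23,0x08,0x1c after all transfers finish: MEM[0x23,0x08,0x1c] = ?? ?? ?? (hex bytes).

  after D0: wrote 2B at 0x25 = f101
  after D1: wrote 6B at 0x17 = 3eea151406b0
  after D2: wrote 2B at 0x05 = 43f1
  after D3: wrote 8B at 0x0b = 33a25e5343f10180
  after D4: wrote 2B at 0x0f = ea15
  after D5: wrote 5B at 0x1f = 33a25e53ea
query mem[0x23]=0xea, mem[0x08]=0x14, mem[0x1c]=0xb0

MEM[0x23,0x08,0x1c] = ea 14 b0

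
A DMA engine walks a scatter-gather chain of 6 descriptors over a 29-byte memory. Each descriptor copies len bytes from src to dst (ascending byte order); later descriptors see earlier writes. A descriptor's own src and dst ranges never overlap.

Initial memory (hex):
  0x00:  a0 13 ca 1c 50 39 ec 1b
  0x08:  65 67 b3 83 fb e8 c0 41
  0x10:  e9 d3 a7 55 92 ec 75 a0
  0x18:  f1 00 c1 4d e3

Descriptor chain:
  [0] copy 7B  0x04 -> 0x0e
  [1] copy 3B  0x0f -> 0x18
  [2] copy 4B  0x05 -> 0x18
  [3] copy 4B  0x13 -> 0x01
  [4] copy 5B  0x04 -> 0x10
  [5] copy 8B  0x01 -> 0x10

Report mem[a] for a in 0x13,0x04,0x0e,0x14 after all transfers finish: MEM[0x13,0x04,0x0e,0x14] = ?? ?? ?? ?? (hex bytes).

MEM[0x13,0x04,0x0e,0x14] = 75 75 50 39

D0: mem[0x0e..0x14] <- [50 39 ec 1b 65 67 b3]
D1: mem[0x18..0x1a] <- [39 ec 1b]
D2: mem[0x18..0x1b] <- [39 ec 1b 65]
D3: mem[0x01..0x04] <- [67 b3 ec 75]
D4: mem[0x10..0x14] <- [75 39 ec 1b 65]
D5: mem[0x10..0x17] <- [67 b3 ec 75 39 ec 1b 65]
query mem[0x13]=0x75, mem[0x04]=0x75, mem[0x0e]=0x50, mem[0x14]=0x39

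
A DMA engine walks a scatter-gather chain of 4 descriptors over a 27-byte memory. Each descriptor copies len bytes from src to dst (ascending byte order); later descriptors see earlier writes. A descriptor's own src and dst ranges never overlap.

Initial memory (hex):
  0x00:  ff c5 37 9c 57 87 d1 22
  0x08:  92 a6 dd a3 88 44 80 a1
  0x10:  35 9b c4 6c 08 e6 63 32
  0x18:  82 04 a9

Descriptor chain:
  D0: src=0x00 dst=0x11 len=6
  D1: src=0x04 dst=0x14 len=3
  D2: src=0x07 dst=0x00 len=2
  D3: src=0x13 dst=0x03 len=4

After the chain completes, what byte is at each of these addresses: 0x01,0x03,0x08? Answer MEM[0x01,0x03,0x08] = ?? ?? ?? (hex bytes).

  after D0: wrote 6B at 0x11 = ffc5379c5787
  after D1: wrote 3B at 0x14 = 5787d1
  after D2: wrote 2B at 0x00 = 2292
  after D3: wrote 4B at 0x03 = 375787d1
query mem[0x01]=0x92, mem[0x03]=0x37, mem[0x08]=0x92

MEM[0x01,0x03,0x08] = 92 37 92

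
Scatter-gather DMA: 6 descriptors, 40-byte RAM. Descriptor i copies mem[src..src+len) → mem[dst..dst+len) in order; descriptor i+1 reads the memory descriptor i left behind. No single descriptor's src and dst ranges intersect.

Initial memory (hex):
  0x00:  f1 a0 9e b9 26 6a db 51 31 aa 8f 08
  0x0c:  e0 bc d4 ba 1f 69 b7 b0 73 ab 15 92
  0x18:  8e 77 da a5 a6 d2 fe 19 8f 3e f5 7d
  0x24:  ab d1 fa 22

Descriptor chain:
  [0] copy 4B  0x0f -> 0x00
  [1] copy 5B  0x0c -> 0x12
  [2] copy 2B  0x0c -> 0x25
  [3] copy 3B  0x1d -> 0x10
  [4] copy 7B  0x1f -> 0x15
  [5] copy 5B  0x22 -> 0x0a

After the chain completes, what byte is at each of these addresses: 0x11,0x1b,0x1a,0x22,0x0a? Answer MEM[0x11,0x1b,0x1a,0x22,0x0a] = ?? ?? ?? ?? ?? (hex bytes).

  after D0: wrote 4B at 0x00 = ba1f69b7
  after D1: wrote 5B at 0x12 = e0bcd4ba1f
  after D2: wrote 2B at 0x25 = e0bc
  after D3: wrote 3B at 0x10 = d2fe19
  after D4: wrote 7B at 0x15 = 198f3ef57dabe0
  after D5: wrote 5B at 0x0a = f57dabe0bc
query mem[0x11]=0xfe, mem[0x1b]=0xe0, mem[0x1a]=0xab, mem[0x22]=0xf5, mem[0x0a]=0xf5

MEM[0x11,0x1b,0x1a,0x22,0x0a] = fe e0 ab f5 f5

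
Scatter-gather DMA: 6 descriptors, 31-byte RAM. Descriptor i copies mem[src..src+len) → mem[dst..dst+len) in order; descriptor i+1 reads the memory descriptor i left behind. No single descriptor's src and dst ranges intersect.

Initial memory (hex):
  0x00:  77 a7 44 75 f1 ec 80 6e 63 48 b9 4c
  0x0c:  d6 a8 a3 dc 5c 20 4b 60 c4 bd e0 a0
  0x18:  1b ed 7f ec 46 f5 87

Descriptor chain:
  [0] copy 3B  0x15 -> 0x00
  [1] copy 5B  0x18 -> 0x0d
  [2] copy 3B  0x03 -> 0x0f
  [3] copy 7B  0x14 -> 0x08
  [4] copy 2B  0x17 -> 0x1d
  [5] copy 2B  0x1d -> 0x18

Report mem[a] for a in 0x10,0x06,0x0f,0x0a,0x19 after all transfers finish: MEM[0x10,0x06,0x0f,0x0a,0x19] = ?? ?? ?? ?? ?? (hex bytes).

MEM[0x10,0x06,0x0f,0x0a,0x19] = f1 80 75 e0 1b

D0: mem[0x00..0x02] <- [bd e0 a0]
D1: mem[0x0d..0x11] <- [1b ed 7f ec 46]
D2: mem[0x0f..0x11] <- [75 f1 ec]
D3: mem[0x08..0x0e] <- [c4 bd e0 a0 1b ed 7f]
D4: mem[0x1d..0x1e] <- [a0 1b]
D5: mem[0x18..0x19] <- [a0 1b]
query mem[0x10]=0xf1, mem[0x06]=0x80, mem[0x0f]=0x75, mem[0x0a]=0xe0, mem[0x19]=0x1b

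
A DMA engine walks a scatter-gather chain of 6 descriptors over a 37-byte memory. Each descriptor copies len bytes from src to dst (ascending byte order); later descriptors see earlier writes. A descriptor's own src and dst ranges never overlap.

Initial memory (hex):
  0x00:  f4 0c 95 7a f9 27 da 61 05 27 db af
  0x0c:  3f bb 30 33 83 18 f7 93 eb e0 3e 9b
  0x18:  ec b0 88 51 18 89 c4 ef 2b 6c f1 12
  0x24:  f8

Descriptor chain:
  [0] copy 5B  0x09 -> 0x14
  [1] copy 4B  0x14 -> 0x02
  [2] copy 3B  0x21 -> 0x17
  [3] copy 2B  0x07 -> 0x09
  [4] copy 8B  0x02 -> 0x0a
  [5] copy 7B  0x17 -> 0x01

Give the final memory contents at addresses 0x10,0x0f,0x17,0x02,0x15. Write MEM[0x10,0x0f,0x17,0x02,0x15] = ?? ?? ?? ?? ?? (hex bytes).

[0] 0x09->0x14 len=5 : 27 db af 3f bb
[1] 0x14->0x02 len=4 : 27 db af 3f
[2] 0x21->0x17 len=3 : 6c f1 12
[3] 0x07->0x09 len=2 : 61 05
[4] 0x02->0x0a len=8 : 27 db af 3f da 61 05 61
[5] 0x17->0x01 len=7 : 6c f1 12 88 51 18 89
query mem[0x10]=0x05, mem[0x0f]=0x61, mem[0x17]=0x6c, mem[0x02]=0xf1, mem[0x15]=0xdb

MEM[0x10,0x0f,0x17,0x02,0x15] = 05 61 6c f1 db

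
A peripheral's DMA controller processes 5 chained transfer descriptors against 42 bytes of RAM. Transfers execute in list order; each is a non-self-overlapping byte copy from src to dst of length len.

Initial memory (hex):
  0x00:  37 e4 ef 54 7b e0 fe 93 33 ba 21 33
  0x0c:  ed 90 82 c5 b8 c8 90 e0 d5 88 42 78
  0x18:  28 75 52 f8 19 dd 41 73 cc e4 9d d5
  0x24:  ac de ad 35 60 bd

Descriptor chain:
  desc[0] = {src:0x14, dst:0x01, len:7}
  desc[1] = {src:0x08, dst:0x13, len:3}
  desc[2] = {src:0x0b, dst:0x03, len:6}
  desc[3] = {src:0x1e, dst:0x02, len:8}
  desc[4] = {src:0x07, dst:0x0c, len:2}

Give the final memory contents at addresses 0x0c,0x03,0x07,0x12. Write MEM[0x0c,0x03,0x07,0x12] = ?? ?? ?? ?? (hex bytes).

MEM[0x0c,0x03,0x07,0x12] = d5 73 d5 90

  after D0: wrote 7B at 0x01 = d5884278287552
  after D1: wrote 3B at 0x13 = 33ba21
  after D2: wrote 6B at 0x03 = 33ed9082c5b8
  after D3: wrote 8B at 0x02 = 4173cce49dd5acde
  after D4: wrote 2B at 0x0c = d5ac
query mem[0x0c]=0xd5, mem[0x03]=0x73, mem[0x07]=0xd5, mem[0x12]=0x90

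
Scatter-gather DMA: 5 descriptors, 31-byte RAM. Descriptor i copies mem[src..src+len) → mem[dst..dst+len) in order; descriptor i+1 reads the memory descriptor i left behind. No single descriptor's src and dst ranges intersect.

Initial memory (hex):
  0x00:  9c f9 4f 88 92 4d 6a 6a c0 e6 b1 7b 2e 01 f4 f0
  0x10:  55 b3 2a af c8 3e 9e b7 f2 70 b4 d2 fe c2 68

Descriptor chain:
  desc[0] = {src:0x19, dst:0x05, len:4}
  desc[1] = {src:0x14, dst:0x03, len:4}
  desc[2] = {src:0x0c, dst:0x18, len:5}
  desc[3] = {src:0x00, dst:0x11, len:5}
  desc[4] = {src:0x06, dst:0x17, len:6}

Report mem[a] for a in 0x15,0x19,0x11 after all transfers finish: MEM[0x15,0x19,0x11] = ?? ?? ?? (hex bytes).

D0: mem[0x05..0x08] <- [70 b4 d2 fe]
D1: mem[0x03..0x06] <- [c8 3e 9e b7]
D2: mem[0x18..0x1c] <- [2e 01 f4 f0 55]
D3: mem[0x11..0x15] <- [9c f9 4f c8 3e]
D4: mem[0x17..0x1c] <- [b7 d2 fe e6 b1 7b]
query mem[0x15]=0x3e, mem[0x19]=0xfe, mem[0x11]=0x9c

MEM[0x15,0x19,0x11] = 3e fe 9c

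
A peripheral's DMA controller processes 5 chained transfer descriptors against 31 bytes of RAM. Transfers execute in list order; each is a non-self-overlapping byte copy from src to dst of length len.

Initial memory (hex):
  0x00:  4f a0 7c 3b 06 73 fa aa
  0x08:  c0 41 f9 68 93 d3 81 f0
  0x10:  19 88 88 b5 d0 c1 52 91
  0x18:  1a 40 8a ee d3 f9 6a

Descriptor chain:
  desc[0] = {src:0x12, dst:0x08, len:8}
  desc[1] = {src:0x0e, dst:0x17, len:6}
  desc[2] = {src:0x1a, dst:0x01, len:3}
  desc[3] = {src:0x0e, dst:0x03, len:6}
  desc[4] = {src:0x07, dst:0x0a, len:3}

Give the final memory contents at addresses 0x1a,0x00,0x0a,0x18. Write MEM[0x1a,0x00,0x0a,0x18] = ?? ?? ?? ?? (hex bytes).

MEM[0x1a,0x00,0x0a,0x18] = 88 4f 88 40

  after D0: wrote 8B at 0x08 = 88b5d0c152911a40
  after D1: wrote 6B at 0x17 = 1a40198888b5
  after D2: wrote 3B at 0x01 = 8888b5
  after D3: wrote 6B at 0x03 = 1a40198888b5
  after D4: wrote 3B at 0x0a = 88b5b5
query mem[0x1a]=0x88, mem[0x00]=0x4f, mem[0x0a]=0x88, mem[0x18]=0x40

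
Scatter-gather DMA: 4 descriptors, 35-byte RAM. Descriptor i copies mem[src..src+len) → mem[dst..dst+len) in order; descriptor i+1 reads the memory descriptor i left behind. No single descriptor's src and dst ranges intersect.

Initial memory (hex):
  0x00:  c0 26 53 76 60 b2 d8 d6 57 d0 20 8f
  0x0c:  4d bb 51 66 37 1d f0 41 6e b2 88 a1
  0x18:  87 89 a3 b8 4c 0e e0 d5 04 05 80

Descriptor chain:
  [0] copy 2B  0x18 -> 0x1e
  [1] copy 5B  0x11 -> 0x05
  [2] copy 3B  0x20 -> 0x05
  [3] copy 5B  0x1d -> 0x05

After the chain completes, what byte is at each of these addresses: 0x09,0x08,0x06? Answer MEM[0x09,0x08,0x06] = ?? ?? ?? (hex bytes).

MEM[0x09,0x08,0x06] = 05 04 87

[0] 0x18->0x1e len=2 : 87 89
[1] 0x11->0x05 len=5 : 1d f0 41 6e b2
[2] 0x20->0x05 len=3 : 04 05 80
[3] 0x1d->0x05 len=5 : 0e 87 89 04 05
query mem[0x09]=0x05, mem[0x08]=0x04, mem[0x06]=0x87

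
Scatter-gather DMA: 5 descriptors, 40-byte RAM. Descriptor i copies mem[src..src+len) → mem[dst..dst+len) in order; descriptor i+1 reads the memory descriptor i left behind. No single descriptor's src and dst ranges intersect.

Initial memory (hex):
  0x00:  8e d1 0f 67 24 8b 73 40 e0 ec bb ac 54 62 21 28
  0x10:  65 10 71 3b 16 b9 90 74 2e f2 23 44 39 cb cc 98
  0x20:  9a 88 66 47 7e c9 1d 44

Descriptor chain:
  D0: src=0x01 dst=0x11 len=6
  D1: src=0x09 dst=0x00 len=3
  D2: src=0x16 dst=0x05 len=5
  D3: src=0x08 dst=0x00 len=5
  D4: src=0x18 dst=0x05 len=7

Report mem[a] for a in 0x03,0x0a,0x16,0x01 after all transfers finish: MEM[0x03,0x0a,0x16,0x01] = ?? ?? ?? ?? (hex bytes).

  after D0: wrote 6B at 0x11 = d10f67248b73
  after D1: wrote 3B at 0x00 = ecbbac
  after D2: wrote 5B at 0x05 = 73742ef223
  after D3: wrote 5B at 0x00 = f223bbac54
  after D4: wrote 7B at 0x05 = 2ef2234439cbcc
query mem[0x03]=0xac, mem[0x0a]=0xcb, mem[0x16]=0x73, mem[0x01]=0x23

MEM[0x03,0x0a,0x16,0x01] = ac cb 73 23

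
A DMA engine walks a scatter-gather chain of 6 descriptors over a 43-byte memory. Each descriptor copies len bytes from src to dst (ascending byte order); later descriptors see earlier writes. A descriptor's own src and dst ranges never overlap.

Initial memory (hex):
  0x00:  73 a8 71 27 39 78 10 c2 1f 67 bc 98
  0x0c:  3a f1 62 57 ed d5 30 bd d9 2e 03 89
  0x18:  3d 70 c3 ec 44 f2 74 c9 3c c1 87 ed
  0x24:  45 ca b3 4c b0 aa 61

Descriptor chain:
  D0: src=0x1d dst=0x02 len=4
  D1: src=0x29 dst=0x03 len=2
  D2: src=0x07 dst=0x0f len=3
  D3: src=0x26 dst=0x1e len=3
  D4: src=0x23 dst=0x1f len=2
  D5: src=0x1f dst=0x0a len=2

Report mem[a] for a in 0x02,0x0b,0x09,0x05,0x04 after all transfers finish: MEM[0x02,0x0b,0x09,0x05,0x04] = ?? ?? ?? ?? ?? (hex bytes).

  after D0: wrote 4B at 0x02 = f274c93c
  after D1: wrote 2B at 0x03 = aa61
  after D2: wrote 3B at 0x0f = c21f67
  after D3: wrote 3B at 0x1e = b34cb0
  after D4: wrote 2B at 0x1f = ed45
  after D5: wrote 2B at 0x0a = ed45
query mem[0x02]=0xf2, mem[0x0b]=0x45, mem[0x09]=0x67, mem[0x05]=0x3c, mem[0x04]=0x61

MEM[0x02,0x0b,0x09,0x05,0x04] = f2 45 67 3c 61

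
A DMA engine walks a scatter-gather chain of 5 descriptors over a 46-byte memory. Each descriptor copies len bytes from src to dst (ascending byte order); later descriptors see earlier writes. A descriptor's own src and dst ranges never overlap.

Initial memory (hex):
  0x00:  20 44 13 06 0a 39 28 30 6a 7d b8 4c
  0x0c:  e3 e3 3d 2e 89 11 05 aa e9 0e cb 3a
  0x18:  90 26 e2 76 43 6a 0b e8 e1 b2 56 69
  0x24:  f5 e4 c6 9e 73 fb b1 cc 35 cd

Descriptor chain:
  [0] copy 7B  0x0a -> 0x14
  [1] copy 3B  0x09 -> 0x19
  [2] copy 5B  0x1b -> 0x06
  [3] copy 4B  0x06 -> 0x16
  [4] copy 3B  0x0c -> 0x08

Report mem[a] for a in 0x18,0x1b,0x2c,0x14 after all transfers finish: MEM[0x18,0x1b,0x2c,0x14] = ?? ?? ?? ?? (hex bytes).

D0: mem[0x14..0x1a] <- [b8 4c e3 e3 3d 2e 89]
D1: mem[0x19..0x1b] <- [7d b8 4c]
D2: mem[0x06..0x0a] <- [4c 43 6a 0b e8]
D3: mem[0x16..0x19] <- [4c 43 6a 0b]
D4: mem[0x08..0x0a] <- [e3 e3 3d]
query mem[0x18]=0x6a, mem[0x1b]=0x4c, mem[0x2c]=0x35, mem[0x14]=0xb8

MEM[0x18,0x1b,0x2c,0x14] = 6a 4c 35 b8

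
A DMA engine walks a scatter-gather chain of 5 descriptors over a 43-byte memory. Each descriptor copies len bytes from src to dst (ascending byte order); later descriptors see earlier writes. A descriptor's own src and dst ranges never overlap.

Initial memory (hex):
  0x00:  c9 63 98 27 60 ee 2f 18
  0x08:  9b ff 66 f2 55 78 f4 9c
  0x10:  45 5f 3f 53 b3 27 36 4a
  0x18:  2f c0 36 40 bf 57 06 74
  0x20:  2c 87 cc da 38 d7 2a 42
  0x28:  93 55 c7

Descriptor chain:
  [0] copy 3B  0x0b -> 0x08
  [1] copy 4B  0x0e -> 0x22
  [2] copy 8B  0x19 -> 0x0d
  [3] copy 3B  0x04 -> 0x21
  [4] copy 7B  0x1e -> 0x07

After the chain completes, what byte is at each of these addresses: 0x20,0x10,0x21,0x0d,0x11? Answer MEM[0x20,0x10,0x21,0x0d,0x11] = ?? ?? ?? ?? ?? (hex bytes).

  after D0: wrote 3B at 0x08 = f25578
  after D1: wrote 4B at 0x22 = f49c455f
  after D2: wrote 8B at 0x0d = c03640bf5706742c
  after D3: wrote 3B at 0x21 = 60ee2f
  after D4: wrote 7B at 0x07 = 06742c60ee2f45
query mem[0x20]=0x2c, mem[0x10]=0xbf, mem[0x21]=0x60, mem[0x0d]=0x45, mem[0x11]=0x57

MEM[0x20,0x10,0x21,0x0d,0x11] = 2c bf 60 45 57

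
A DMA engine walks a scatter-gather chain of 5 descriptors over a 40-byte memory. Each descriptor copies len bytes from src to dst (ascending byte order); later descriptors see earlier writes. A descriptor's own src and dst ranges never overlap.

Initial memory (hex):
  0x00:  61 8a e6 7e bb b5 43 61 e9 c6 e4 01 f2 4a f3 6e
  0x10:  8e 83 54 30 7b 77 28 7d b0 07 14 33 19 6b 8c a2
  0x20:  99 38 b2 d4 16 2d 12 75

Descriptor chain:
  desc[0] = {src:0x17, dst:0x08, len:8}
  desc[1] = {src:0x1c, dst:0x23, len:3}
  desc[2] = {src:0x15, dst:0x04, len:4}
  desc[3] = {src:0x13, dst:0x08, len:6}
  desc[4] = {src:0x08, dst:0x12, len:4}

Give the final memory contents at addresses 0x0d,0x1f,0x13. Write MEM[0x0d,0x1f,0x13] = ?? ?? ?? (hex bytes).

[0] 0x17->0x08 len=8 : 7d b0 07 14 33 19 6b 8c
[1] 0x1c->0x23 len=3 : 19 6b 8c
[2] 0x15->0x04 len=4 : 77 28 7d b0
[3] 0x13->0x08 len=6 : 30 7b 77 28 7d b0
[4] 0x08->0x12 len=4 : 30 7b 77 28
query mem[0x0d]=0xb0, mem[0x1f]=0xa2, mem[0x13]=0x7b

MEM[0x0d,0x1f,0x13] = b0 a2 7b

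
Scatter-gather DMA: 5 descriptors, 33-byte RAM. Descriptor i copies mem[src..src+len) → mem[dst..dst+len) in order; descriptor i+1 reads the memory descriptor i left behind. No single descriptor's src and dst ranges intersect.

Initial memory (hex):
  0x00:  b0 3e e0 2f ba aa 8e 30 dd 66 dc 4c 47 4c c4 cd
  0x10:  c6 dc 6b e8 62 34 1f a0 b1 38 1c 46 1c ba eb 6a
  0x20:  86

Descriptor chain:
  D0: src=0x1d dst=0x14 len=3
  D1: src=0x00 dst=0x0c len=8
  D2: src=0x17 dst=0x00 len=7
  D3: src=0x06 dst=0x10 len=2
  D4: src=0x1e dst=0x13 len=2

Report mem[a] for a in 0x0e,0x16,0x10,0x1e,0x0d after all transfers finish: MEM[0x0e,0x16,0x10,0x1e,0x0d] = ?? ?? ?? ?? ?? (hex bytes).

MEM[0x0e,0x16,0x10,0x1e,0x0d] = e0 6a ba eb 3e

[0] 0x1d->0x14 len=3 : ba eb 6a
[1] 0x00->0x0c len=8 : b0 3e e0 2f ba aa 8e 30
[2] 0x17->0x00 len=7 : a0 b1 38 1c 46 1c ba
[3] 0x06->0x10 len=2 : ba 30
[4] 0x1e->0x13 len=2 : eb 6a
query mem[0x0e]=0xe0, mem[0x16]=0x6a, mem[0x10]=0xba, mem[0x1e]=0xeb, mem[0x0d]=0x3e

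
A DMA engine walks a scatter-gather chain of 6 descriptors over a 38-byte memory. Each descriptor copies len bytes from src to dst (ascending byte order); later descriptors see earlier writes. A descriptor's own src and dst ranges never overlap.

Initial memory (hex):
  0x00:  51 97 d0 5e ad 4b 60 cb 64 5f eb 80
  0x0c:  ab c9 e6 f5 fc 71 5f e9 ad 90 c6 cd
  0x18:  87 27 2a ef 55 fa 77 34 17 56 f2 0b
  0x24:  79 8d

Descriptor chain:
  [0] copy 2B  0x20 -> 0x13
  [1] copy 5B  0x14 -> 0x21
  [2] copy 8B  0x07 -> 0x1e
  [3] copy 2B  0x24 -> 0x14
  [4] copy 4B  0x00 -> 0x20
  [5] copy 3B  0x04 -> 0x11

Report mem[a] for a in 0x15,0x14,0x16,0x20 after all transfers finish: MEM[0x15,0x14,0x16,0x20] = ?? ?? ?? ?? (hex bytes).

MEM[0x15,0x14,0x16,0x20] = e6 c9 c6 51

  after D0: wrote 2B at 0x13 = 1756
  after D1: wrote 5B at 0x21 = 5690c6cd87
  after D2: wrote 8B at 0x1e = cb645feb80abc9e6
  after D3: wrote 2B at 0x14 = c9e6
  after D4: wrote 4B at 0x20 = 5197d05e
  after D5: wrote 3B at 0x11 = ad4b60
query mem[0x15]=0xe6, mem[0x14]=0xc9, mem[0x16]=0xc6, mem[0x20]=0x51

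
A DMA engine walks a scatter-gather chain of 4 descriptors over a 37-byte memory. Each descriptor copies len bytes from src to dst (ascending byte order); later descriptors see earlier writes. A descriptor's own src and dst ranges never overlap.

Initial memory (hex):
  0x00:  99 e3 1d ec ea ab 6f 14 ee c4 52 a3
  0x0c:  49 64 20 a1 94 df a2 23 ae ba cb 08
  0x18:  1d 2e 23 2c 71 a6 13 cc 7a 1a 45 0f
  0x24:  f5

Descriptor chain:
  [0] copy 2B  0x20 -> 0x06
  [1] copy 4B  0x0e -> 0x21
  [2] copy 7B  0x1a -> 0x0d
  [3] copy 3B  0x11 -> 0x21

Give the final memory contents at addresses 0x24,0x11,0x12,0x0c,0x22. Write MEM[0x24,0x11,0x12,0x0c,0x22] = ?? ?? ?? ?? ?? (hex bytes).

  after D0: wrote 2B at 0x06 = 7a1a
  after D1: wrote 4B at 0x21 = 20a194df
  after D2: wrote 7B at 0x0d = 232c71a613cc7a
  after D3: wrote 3B at 0x21 = 13cc7a
query mem[0x24]=0xdf, mem[0x11]=0x13, mem[0x12]=0xcc, mem[0x0c]=0x49, mem[0x22]=0xcc

MEM[0x24,0x11,0x12,0x0c,0x22] = df 13 cc 49 cc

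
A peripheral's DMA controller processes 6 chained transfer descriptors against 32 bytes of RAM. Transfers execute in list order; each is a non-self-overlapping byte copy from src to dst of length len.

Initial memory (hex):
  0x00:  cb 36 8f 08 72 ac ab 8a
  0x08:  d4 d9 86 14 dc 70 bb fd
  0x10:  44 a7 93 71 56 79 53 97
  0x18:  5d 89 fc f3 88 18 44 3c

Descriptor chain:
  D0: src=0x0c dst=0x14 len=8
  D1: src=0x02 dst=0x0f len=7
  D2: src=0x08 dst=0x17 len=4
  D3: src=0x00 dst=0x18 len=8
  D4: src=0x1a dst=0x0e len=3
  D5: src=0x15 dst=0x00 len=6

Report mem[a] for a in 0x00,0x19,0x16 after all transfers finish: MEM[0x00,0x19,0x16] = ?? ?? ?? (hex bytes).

D0: mem[0x14..0x1b] <- [dc 70 bb fd 44 a7 93 71]
D1: mem[0x0f..0x15] <- [8f 08 72 ac ab 8a d4]
D2: mem[0x17..0x1a] <- [d4 d9 86 14]
D3: mem[0x18..0x1f] <- [cb 36 8f 08 72 ac ab 8a]
D4: mem[0x0e..0x10] <- [8f 08 72]
D5: mem[0x00..0x05] <- [d4 bb d4 cb 36 8f]
query mem[0x00]=0xd4, mem[0x19]=0x36, mem[0x16]=0xbb

MEM[0x00,0x19,0x16] = d4 36 bb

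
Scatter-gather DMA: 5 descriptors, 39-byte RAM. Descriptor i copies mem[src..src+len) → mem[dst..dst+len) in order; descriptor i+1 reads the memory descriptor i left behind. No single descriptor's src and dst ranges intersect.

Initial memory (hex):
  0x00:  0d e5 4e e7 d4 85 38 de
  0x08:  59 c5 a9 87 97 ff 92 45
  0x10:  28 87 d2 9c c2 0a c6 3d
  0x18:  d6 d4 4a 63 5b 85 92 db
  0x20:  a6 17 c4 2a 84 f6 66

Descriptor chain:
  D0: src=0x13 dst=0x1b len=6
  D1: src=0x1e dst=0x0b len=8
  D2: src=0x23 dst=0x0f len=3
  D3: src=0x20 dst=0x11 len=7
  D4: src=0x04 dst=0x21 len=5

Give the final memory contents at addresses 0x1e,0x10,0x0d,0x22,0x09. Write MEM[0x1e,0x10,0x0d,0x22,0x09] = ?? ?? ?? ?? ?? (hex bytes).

MEM[0x1e,0x10,0x0d,0x22,0x09] = c6 84 d6 85 c5

[0] 0x13->0x1b len=6 : 9c c2 0a c6 3d d6
[1] 0x1e->0x0b len=8 : c6 3d d6 17 c4 2a 84 f6
[2] 0x23->0x0f len=3 : 2a 84 f6
[3] 0x20->0x11 len=7 : d6 17 c4 2a 84 f6 66
[4] 0x04->0x21 len=5 : d4 85 38 de 59
query mem[0x1e]=0xc6, mem[0x10]=0x84, mem[0x0d]=0xd6, mem[0x22]=0x85, mem[0x09]=0xc5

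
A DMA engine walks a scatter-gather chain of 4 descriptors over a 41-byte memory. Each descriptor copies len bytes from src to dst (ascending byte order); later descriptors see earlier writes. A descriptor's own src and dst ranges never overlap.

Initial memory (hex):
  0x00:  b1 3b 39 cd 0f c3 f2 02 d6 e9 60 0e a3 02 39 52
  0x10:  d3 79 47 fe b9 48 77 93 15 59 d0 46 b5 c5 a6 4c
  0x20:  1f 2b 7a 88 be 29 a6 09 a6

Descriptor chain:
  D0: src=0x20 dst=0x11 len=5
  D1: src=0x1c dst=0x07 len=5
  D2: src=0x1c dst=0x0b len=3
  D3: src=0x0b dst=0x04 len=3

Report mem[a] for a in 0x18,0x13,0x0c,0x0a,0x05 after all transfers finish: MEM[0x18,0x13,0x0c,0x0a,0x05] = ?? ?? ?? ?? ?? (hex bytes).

MEM[0x18,0x13,0x0c,0x0a,0x05] = 15 7a c5 4c c5

  after D0: wrote 5B at 0x11 = 1f2b7a88be
  after D1: wrote 5B at 0x07 = b5c5a64c1f
  after D2: wrote 3B at 0x0b = b5c5a6
  after D3: wrote 3B at 0x04 = b5c5a6
query mem[0x18]=0x15, mem[0x13]=0x7a, mem[0x0c]=0xc5, mem[0x0a]=0x4c, mem[0x05]=0xc5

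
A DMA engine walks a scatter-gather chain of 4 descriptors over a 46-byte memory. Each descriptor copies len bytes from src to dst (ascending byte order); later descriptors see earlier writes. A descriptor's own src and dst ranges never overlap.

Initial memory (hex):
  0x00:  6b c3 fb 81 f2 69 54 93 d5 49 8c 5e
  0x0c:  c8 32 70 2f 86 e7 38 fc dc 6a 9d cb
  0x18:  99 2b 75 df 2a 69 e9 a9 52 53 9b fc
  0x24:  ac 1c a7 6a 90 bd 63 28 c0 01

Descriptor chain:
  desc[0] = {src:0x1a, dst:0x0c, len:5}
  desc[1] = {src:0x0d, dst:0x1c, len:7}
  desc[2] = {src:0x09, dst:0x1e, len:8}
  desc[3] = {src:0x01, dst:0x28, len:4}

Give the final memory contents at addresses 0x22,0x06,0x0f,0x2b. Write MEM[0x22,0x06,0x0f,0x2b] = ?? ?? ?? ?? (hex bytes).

MEM[0x22,0x06,0x0f,0x2b] = df 54 69 f2

#0 dst[0x0c+5] := {0x75,0xdf,0x2a,0x69,0xe9}
#1 dst[0x1c+7] := {0xdf,0x2a,0x69,0xe9,0xe7,0x38,0xfc}
#2 dst[0x1e+8] := {0x49,0x8c,0x5e,0x75,0xdf,0x2a,0x69,0xe9}
#3 dst[0x28+4] := {0xc3,0xfb,0x81,0xf2}
query mem[0x22]=0xdf, mem[0x06]=0x54, mem[0x0f]=0x69, mem[0x2b]=0xf2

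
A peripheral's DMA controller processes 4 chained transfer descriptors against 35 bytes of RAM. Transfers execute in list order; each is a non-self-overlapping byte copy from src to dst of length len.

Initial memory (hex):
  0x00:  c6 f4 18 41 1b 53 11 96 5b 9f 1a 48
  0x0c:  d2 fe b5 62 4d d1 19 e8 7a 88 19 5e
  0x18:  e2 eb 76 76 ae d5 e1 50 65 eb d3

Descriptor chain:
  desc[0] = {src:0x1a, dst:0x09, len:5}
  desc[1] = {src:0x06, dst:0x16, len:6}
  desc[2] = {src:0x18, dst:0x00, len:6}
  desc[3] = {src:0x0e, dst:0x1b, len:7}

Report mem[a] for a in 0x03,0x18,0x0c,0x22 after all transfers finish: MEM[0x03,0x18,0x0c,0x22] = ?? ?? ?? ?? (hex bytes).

MEM[0x03,0x18,0x0c,0x22] = ae 5b d5 d3

  after D0: wrote 5B at 0x09 = 7676aed5e1
  after D1: wrote 6B at 0x16 = 11965b7676ae
  after D2: wrote 6B at 0x00 = 5b7676aeaed5
  after D3: wrote 7B at 0x1b = b5624dd119e87a
query mem[0x03]=0xae, mem[0x18]=0x5b, mem[0x0c]=0xd5, mem[0x22]=0xd3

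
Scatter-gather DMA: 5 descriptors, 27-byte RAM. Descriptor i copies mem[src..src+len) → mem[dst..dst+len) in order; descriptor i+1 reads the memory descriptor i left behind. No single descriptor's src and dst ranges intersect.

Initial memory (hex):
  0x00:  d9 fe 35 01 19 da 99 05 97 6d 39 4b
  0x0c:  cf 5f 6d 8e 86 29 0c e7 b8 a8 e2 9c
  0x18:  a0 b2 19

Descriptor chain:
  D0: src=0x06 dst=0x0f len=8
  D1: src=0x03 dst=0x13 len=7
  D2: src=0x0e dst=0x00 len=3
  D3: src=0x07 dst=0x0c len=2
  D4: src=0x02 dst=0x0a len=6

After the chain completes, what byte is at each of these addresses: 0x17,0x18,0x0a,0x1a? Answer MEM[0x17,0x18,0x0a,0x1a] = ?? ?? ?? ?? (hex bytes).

#0 dst[0x0f+8] := {0x99,0x05,0x97,0x6d,0x39,0x4b,0xcf,0x5f}
#1 dst[0x13+7] := {0x01,0x19,0xda,0x99,0x05,0x97,0x6d}
#2 dst[0x00+3] := {0x6d,0x99,0x05}
#3 dst[0x0c+2] := {0x05,0x97}
#4 dst[0x0a+6] := {0x05,0x01,0x19,0xda,0x99,0x05}
query mem[0x17]=0x05, mem[0x18]=0x97, mem[0x0a]=0x05, mem[0x1a]=0x19

MEM[0x17,0x18,0x0a,0x1a] = 05 97 05 19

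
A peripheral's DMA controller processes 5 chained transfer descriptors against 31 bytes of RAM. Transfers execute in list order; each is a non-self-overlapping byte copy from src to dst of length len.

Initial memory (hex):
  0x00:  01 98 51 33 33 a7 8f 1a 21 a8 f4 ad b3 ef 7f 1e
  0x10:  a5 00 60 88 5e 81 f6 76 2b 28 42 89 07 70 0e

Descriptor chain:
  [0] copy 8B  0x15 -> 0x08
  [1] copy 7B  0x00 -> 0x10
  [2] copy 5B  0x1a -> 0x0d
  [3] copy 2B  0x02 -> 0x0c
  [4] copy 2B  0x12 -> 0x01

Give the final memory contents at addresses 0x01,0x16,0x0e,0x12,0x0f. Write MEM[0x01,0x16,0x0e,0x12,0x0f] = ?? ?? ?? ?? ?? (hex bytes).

MEM[0x01,0x16,0x0e,0x12,0x0f] = 51 8f 89 51 07

[0] 0x15->0x08 len=8 : 81 f6 76 2b 28 42 89 07
[1] 0x00->0x10 len=7 : 01 98 51 33 33 a7 8f
[2] 0x1a->0x0d len=5 : 42 89 07 70 0e
[3] 0x02->0x0c len=2 : 51 33
[4] 0x12->0x01 len=2 : 51 33
query mem[0x01]=0x51, mem[0x16]=0x8f, mem[0x0e]=0x89, mem[0x12]=0x51, mem[0x0f]=0x07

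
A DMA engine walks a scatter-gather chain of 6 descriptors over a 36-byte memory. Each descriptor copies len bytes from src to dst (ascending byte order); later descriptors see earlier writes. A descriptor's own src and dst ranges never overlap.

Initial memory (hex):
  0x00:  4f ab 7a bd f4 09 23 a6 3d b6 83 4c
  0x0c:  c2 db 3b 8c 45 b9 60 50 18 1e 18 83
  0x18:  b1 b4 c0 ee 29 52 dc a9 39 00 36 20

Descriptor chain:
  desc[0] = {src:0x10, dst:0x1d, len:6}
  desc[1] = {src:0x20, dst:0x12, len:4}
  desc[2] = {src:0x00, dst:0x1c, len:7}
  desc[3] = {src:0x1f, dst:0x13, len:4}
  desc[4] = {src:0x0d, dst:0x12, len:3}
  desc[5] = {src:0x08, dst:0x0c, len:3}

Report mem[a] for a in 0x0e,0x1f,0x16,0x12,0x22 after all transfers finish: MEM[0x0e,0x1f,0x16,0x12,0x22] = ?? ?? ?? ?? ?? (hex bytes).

[0] 0x10->0x1d len=6 : 45 b9 60 50 18 1e
[1] 0x20->0x12 len=4 : 50 18 1e 20
[2] 0x00->0x1c len=7 : 4f ab 7a bd f4 09 23
[3] 0x1f->0x13 len=4 : bd f4 09 23
[4] 0x0d->0x12 len=3 : db 3b 8c
[5] 0x08->0x0c len=3 : 3d b6 83
query mem[0x0e]=0x83, mem[0x1f]=0xbd, mem[0x16]=0x23, mem[0x12]=0xdb, mem[0x22]=0x23

MEM[0x0e,0x1f,0x16,0x12,0x22] = 83 bd 23 db 23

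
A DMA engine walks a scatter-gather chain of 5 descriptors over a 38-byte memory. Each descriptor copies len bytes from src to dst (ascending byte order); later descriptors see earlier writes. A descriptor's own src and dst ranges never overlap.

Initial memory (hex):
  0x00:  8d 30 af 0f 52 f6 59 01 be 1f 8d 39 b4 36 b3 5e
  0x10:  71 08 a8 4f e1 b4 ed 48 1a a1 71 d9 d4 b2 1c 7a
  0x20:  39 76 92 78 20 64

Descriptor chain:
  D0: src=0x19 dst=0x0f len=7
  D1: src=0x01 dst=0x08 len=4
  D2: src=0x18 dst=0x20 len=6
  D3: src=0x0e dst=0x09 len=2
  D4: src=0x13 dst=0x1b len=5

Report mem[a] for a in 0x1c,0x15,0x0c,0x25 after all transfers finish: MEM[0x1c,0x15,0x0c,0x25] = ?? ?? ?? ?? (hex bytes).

  after D0: wrote 7B at 0x0f = a171d9d4b21c7a
  after D1: wrote 4B at 0x08 = 30af0f52
  after D2: wrote 6B at 0x20 = 1aa171d9d4b2
  after D3: wrote 2B at 0x09 = b3a1
  after D4: wrote 5B at 0x1b = b21c7aed48
query mem[0x1c]=0x1c, mem[0x15]=0x7a, mem[0x0c]=0xb4, mem[0x25]=0xb2

MEM[0x1c,0x15,0x0c,0x25] = 1c 7a b4 b2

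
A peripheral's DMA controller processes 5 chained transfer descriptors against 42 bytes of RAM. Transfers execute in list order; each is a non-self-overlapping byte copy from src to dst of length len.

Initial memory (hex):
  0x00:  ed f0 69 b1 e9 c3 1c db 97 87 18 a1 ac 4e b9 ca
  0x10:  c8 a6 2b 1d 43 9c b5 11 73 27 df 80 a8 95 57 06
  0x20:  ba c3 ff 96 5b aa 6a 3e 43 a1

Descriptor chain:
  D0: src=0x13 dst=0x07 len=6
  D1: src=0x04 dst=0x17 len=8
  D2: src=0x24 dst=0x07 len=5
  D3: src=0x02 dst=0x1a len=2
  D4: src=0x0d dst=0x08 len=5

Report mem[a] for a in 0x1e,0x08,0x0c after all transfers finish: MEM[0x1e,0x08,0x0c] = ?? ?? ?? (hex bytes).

MEM[0x1e,0x08,0x0c] = 11 4e a6

#0 dst[0x07+6] := {0x1d,0x43,0x9c,0xb5,0x11,0x73}
#1 dst[0x17+8] := {0xe9,0xc3,0x1c,0x1d,0x43,0x9c,0xb5,0x11}
#2 dst[0x07+5] := {0x5b,0xaa,0x6a,0x3e,0x43}
#3 dst[0x1a+2] := {0x69,0xb1}
#4 dst[0x08+5] := {0x4e,0xb9,0xca,0xc8,0xa6}
query mem[0x1e]=0x11, mem[0x08]=0x4e, mem[0x0c]=0xa6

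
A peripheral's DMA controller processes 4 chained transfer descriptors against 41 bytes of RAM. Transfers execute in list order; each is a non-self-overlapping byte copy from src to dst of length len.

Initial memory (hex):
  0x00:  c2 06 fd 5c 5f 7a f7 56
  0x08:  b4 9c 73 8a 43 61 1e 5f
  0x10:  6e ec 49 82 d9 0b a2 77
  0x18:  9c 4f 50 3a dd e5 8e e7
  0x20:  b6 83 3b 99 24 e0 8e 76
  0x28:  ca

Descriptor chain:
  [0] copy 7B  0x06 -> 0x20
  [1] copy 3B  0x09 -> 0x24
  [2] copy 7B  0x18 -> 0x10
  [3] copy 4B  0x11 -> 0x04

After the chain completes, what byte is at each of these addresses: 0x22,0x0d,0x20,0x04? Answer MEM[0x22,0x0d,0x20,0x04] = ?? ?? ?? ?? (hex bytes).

#0 dst[0x20+7] := {0xf7,0x56,0xb4,0x9c,0x73,0x8a,0x43}
#1 dst[0x24+3] := {0x9c,0x73,0x8a}
#2 dst[0x10+7] := {0x9c,0x4f,0x50,0x3a,0xdd,0xe5,0x8e}
#3 dst[0x04+4] := {0x4f,0x50,0x3a,0xdd}
query mem[0x22]=0xb4, mem[0x0d]=0x61, mem[0x20]=0xf7, mem[0x04]=0x4f

MEM[0x22,0x0d,0x20,0x04] = b4 61 f7 4f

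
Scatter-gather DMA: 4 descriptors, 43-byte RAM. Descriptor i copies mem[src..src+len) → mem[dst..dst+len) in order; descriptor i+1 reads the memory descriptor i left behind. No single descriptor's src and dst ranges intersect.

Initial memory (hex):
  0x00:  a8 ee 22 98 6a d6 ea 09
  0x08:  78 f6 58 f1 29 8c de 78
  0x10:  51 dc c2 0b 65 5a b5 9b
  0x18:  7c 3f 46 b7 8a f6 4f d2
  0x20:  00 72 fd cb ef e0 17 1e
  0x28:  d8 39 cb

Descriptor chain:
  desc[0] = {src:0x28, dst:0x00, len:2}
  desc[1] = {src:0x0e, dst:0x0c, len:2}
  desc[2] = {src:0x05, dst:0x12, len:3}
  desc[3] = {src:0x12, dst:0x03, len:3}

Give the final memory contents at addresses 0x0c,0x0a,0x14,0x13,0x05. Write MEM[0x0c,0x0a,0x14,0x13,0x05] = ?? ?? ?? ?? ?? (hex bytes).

MEM[0x0c,0x0a,0x14,0x13,0x05] = de 58 09 ea 09

[0] 0x28->0x00 len=2 : d8 39
[1] 0x0e->0x0c len=2 : de 78
[2] 0x05->0x12 len=3 : d6 ea 09
[3] 0x12->0x03 len=3 : d6 ea 09
query mem[0x0c]=0xde, mem[0x0a]=0x58, mem[0x14]=0x09, mem[0x13]=0xea, mem[0x05]=0x09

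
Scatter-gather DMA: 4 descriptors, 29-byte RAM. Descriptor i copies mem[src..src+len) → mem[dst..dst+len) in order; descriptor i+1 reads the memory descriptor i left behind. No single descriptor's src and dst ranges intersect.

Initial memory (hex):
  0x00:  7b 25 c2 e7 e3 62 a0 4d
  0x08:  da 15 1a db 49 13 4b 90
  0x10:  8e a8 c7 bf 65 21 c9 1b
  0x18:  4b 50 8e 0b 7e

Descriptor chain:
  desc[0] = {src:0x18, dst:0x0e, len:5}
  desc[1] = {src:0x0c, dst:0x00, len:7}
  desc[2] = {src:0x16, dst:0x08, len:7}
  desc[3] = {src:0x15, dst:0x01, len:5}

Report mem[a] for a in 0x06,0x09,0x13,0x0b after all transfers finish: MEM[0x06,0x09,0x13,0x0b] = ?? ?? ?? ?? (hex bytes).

D0: mem[0x0e..0x12] <- [4b 50 8e 0b 7e]
D1: mem[0x00..0x06] <- [49 13 4b 50 8e 0b 7e]
D2: mem[0x08..0x0e] <- [c9 1b 4b 50 8e 0b 7e]
D3: mem[0x01..0x05] <- [21 c9 1b 4b 50]
query mem[0x06]=0x7e, mem[0x09]=0x1b, mem[0x13]=0xbf, mem[0x0b]=0x50

MEM[0x06,0x09,0x13,0x0b] = 7e 1b bf 50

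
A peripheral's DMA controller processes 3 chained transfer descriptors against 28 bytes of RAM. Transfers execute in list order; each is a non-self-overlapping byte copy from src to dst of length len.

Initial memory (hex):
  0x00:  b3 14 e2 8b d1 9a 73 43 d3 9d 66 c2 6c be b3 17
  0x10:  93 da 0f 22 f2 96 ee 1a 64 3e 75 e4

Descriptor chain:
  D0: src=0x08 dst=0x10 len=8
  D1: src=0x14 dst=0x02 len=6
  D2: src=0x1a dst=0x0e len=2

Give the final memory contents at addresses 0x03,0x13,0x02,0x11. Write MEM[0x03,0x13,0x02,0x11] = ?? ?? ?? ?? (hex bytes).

[0] 0x08->0x10 len=8 : d3 9d 66 c2 6c be b3 17
[1] 0x14->0x02 len=6 : 6c be b3 17 64 3e
[2] 0x1a->0x0e len=2 : 75 e4
query mem[0x03]=0xbe, mem[0x13]=0xc2, mem[0x02]=0x6c, mem[0x11]=0x9d

MEM[0x03,0x13,0x02,0x11] = be c2 6c 9d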